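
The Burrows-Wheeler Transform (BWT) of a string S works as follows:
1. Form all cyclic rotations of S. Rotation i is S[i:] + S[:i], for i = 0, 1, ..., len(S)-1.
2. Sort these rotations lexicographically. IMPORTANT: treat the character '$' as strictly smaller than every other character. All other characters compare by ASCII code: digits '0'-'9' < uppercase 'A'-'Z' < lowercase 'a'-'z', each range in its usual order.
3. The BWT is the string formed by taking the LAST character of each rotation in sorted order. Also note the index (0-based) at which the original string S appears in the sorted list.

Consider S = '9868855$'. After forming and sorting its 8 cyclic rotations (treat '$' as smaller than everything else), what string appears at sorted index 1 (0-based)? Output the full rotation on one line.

Answer: 5$986885

Derivation:
All 8 rotations (rotation i = S[i:]+S[:i]):
  rot[0] = 9868855$
  rot[1] = 868855$9
  rot[2] = 68855$98
  rot[3] = 8855$986
  rot[4] = 855$9868
  rot[5] = 55$98688
  rot[6] = 5$986885
  rot[7] = $9868855
Sorted (with $ < everything):
  sorted[0] = $9868855
  sorted[1] = 5$986885
  sorted[2] = 55$98688
  sorted[3] = 68855$98
  sorted[4] = 855$9868
  sorted[5] = 868855$9
  sorted[6] = 8855$986
  sorted[7] = 9868855$
sorted[1] = 5$986885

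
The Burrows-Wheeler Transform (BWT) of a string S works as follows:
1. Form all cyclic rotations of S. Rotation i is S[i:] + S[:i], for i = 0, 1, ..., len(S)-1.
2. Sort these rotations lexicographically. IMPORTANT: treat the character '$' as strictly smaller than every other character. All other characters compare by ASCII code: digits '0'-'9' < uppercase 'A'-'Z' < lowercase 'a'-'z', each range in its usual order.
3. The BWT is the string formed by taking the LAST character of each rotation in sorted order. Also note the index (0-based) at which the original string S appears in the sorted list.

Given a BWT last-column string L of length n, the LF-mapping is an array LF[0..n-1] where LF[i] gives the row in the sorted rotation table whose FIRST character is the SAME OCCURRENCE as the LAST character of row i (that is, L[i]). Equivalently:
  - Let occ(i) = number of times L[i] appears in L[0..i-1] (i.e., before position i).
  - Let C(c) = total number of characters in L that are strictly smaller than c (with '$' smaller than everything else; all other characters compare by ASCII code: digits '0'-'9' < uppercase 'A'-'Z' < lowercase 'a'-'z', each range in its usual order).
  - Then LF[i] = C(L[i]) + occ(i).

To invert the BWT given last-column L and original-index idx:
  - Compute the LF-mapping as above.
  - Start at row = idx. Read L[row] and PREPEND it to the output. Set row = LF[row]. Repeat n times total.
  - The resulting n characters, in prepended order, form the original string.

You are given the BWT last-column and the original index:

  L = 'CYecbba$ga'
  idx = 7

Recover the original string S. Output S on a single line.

Answer: cabbageYC$

Derivation:
LF mapping: 1 2 8 7 5 6 3 0 9 4
Walk LF starting at row 7, prepending L[row]:
  step 1: row=7, L[7]='$', prepend. Next row=LF[7]=0
  step 2: row=0, L[0]='C', prepend. Next row=LF[0]=1
  step 3: row=1, L[1]='Y', prepend. Next row=LF[1]=2
  step 4: row=2, L[2]='e', prepend. Next row=LF[2]=8
  step 5: row=8, L[8]='g', prepend. Next row=LF[8]=9
  step 6: row=9, L[9]='a', prepend. Next row=LF[9]=4
  step 7: row=4, L[4]='b', prepend. Next row=LF[4]=5
  step 8: row=5, L[5]='b', prepend. Next row=LF[5]=6
  step 9: row=6, L[6]='a', prepend. Next row=LF[6]=3
  step 10: row=3, L[3]='c', prepend. Next row=LF[3]=7
Reversed output: cabbageYC$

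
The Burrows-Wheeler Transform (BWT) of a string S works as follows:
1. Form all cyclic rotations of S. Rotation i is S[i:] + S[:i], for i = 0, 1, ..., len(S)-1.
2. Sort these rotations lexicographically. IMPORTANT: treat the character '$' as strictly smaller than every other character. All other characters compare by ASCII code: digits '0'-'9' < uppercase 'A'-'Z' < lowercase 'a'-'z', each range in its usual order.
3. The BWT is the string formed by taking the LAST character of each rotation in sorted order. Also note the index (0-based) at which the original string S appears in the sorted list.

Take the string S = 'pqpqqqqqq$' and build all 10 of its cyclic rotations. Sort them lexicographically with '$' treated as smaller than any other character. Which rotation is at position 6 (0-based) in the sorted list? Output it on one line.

All 10 rotations (rotation i = S[i:]+S[:i]):
  rot[0] = pqpqqqqqq$
  rot[1] = qpqqqqqq$p
  rot[2] = pqqqqqq$pq
  rot[3] = qqqqqq$pqp
  rot[4] = qqqqq$pqpq
  rot[5] = qqqq$pqpqq
  rot[6] = qqq$pqpqqq
  rot[7] = qq$pqpqqqq
  rot[8] = q$pqpqqqqq
  rot[9] = $pqpqqqqqq
Sorted (with $ < everything):
  sorted[0] = $pqpqqqqqq
  sorted[1] = pqpqqqqqq$
  sorted[2] = pqqqqqq$pq
  sorted[3] = q$pqpqqqqq
  sorted[4] = qpqqqqqq$p
  sorted[5] = qq$pqpqqqq
  sorted[6] = qqq$pqpqqq
  sorted[7] = qqqq$pqpqq
  sorted[8] = qqqqq$pqpq
  sorted[9] = qqqqqq$pqp
sorted[6] = qqq$pqpqqq

Answer: qqq$pqpqqq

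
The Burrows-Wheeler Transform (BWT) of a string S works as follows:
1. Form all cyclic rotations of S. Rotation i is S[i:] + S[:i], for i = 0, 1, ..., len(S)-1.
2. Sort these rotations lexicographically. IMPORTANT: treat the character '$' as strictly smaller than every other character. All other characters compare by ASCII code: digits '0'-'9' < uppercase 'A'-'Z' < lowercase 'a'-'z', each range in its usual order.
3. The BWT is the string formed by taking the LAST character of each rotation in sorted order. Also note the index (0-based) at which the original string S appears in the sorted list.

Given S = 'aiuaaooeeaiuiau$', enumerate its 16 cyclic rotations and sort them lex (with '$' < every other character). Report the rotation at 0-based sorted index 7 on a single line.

Answer: eeaiuiau$aiuaaoo

Derivation:
All 16 rotations (rotation i = S[i:]+S[:i]):
  rot[0] = aiuaaooeeaiuiau$
  rot[1] = iuaaooeeaiuiau$a
  rot[2] = uaaooeeaiuiau$ai
  rot[3] = aaooeeaiuiau$aiu
  rot[4] = aooeeaiuiau$aiua
  rot[5] = ooeeaiuiau$aiuaa
  rot[6] = oeeaiuiau$aiuaao
  rot[7] = eeaiuiau$aiuaaoo
  rot[8] = eaiuiau$aiuaaooe
  rot[9] = aiuiau$aiuaaooee
  rot[10] = iuiau$aiuaaooeea
  rot[11] = uiau$aiuaaooeeai
  rot[12] = iau$aiuaaooeeaiu
  rot[13] = au$aiuaaooeeaiui
  rot[14] = u$aiuaaooeeaiuia
  rot[15] = $aiuaaooeeaiuiau
Sorted (with $ < everything):
  sorted[0] = $aiuaaooeeaiuiau
  sorted[1] = aaooeeaiuiau$aiu
  sorted[2] = aiuaaooeeaiuiau$
  sorted[3] = aiuiau$aiuaaooee
  sorted[4] = aooeeaiuiau$aiua
  sorted[5] = au$aiuaaooeeaiui
  sorted[6] = eaiuiau$aiuaaooe
  sorted[7] = eeaiuiau$aiuaaoo
  sorted[8] = iau$aiuaaooeeaiu
  sorted[9] = iuaaooeeaiuiau$a
  sorted[10] = iuiau$aiuaaooeea
  sorted[11] = oeeaiuiau$aiuaao
  sorted[12] = ooeeaiuiau$aiuaa
  sorted[13] = u$aiuaaooeeaiuia
  sorted[14] = uaaooeeaiuiau$ai
  sorted[15] = uiau$aiuaaooeeai
sorted[7] = eeaiuiau$aiuaaoo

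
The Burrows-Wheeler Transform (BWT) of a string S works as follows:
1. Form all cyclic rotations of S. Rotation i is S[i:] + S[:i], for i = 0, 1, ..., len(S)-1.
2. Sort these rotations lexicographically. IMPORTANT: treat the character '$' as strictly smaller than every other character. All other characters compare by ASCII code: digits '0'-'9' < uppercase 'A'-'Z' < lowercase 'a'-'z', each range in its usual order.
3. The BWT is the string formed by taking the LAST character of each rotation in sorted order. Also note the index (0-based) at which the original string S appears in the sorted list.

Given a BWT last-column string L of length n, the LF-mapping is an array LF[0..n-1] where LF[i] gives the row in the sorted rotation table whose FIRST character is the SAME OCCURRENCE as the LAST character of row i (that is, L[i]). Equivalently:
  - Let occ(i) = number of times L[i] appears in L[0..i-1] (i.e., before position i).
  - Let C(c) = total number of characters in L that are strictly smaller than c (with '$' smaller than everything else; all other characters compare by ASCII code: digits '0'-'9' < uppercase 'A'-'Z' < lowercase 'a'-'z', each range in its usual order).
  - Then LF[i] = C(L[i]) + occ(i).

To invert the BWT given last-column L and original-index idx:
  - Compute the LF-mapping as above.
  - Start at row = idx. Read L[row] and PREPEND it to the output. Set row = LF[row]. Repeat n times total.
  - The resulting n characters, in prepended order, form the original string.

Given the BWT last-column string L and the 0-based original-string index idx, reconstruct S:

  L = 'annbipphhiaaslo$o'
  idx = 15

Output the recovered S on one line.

Answer: philosophibanana$

Derivation:
LF mapping: 1 10 11 4 7 14 15 5 6 8 2 3 16 9 12 0 13
Walk LF starting at row 15, prepending L[row]:
  step 1: row=15, L[15]='$', prepend. Next row=LF[15]=0
  step 2: row=0, L[0]='a', prepend. Next row=LF[0]=1
  step 3: row=1, L[1]='n', prepend. Next row=LF[1]=10
  step 4: row=10, L[10]='a', prepend. Next row=LF[10]=2
  step 5: row=2, L[2]='n', prepend. Next row=LF[2]=11
  step 6: row=11, L[11]='a', prepend. Next row=LF[11]=3
  step 7: row=3, L[3]='b', prepend. Next row=LF[3]=4
  step 8: row=4, L[4]='i', prepend. Next row=LF[4]=7
  step 9: row=7, L[7]='h', prepend. Next row=LF[7]=5
  step 10: row=5, L[5]='p', prepend. Next row=LF[5]=14
  step 11: row=14, L[14]='o', prepend. Next row=LF[14]=12
  step 12: row=12, L[12]='s', prepend. Next row=LF[12]=16
  step 13: row=16, L[16]='o', prepend. Next row=LF[16]=13
  step 14: row=13, L[13]='l', prepend. Next row=LF[13]=9
  step 15: row=9, L[9]='i', prepend. Next row=LF[9]=8
  step 16: row=8, L[8]='h', prepend. Next row=LF[8]=6
  step 17: row=6, L[6]='p', prepend. Next row=LF[6]=15
Reversed output: philosophibanana$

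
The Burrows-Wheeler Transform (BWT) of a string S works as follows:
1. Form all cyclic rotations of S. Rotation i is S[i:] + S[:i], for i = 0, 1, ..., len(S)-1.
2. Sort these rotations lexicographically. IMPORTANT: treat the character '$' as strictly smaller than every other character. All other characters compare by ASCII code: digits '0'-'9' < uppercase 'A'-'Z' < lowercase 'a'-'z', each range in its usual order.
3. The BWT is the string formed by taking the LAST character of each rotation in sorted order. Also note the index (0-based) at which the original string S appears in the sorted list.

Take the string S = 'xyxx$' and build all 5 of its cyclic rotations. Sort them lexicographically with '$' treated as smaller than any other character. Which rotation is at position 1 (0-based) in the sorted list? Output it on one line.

Answer: x$xyx

Derivation:
All 5 rotations (rotation i = S[i:]+S[:i]):
  rot[0] = xyxx$
  rot[1] = yxx$x
  rot[2] = xx$xy
  rot[3] = x$xyx
  rot[4] = $xyxx
Sorted (with $ < everything):
  sorted[0] = $xyxx
  sorted[1] = x$xyx
  sorted[2] = xx$xy
  sorted[3] = xyxx$
  sorted[4] = yxx$x
sorted[1] = x$xyx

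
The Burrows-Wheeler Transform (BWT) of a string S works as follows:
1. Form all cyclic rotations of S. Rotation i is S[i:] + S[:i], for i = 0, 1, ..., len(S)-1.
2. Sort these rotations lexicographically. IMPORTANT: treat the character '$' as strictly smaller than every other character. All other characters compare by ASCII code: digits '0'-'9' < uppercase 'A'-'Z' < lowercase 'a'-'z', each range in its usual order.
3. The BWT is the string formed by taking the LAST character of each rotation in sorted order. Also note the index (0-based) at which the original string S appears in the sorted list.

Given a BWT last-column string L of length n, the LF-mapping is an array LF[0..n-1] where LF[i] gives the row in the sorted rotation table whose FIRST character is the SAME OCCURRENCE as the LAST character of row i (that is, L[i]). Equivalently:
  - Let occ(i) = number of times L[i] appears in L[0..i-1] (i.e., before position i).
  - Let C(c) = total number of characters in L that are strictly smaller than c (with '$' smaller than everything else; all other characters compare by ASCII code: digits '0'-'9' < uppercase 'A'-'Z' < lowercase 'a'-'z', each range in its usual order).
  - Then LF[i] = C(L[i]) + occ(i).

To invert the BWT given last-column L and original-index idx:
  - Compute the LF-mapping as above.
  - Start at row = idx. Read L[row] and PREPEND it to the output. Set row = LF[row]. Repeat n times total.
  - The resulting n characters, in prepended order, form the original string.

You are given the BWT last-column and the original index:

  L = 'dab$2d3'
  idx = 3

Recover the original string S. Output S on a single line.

LF mapping: 5 3 4 0 1 6 2
Walk LF starting at row 3, prepending L[row]:
  step 1: row=3, L[3]='$', prepend. Next row=LF[3]=0
  step 2: row=0, L[0]='d', prepend. Next row=LF[0]=5
  step 3: row=5, L[5]='d', prepend. Next row=LF[5]=6
  step 4: row=6, L[6]='3', prepend. Next row=LF[6]=2
  step 5: row=2, L[2]='b', prepend. Next row=LF[2]=4
  step 6: row=4, L[4]='2', prepend. Next row=LF[4]=1
  step 7: row=1, L[1]='a', prepend. Next row=LF[1]=3
Reversed output: a2b3dd$

Answer: a2b3dd$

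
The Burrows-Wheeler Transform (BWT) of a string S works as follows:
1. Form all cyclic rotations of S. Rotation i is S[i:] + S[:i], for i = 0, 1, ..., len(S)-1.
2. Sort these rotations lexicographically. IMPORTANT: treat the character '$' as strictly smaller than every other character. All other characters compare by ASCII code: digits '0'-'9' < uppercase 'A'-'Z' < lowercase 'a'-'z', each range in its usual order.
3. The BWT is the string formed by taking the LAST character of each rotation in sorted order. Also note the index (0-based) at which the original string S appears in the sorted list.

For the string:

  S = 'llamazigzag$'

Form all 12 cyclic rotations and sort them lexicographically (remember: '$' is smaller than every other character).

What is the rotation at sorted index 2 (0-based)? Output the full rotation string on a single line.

All 12 rotations (rotation i = S[i:]+S[:i]):
  rot[0] = llamazigzag$
  rot[1] = lamazigzag$l
  rot[2] = amazigzag$ll
  rot[3] = mazigzag$lla
  rot[4] = azigzag$llam
  rot[5] = zigzag$llama
  rot[6] = igzag$llamaz
  rot[7] = gzag$llamazi
  rot[8] = zag$llamazig
  rot[9] = ag$llamazigz
  rot[10] = g$llamazigza
  rot[11] = $llamazigzag
Sorted (with $ < everything):
  sorted[0] = $llamazigzag
  sorted[1] = ag$llamazigz
  sorted[2] = amazigzag$ll
  sorted[3] = azigzag$llam
  sorted[4] = g$llamazigza
  sorted[5] = gzag$llamazi
  sorted[6] = igzag$llamaz
  sorted[7] = lamazigzag$l
  sorted[8] = llamazigzag$
  sorted[9] = mazigzag$lla
  sorted[10] = zag$llamazig
  sorted[11] = zigzag$llama
sorted[2] = amazigzag$ll

Answer: amazigzag$ll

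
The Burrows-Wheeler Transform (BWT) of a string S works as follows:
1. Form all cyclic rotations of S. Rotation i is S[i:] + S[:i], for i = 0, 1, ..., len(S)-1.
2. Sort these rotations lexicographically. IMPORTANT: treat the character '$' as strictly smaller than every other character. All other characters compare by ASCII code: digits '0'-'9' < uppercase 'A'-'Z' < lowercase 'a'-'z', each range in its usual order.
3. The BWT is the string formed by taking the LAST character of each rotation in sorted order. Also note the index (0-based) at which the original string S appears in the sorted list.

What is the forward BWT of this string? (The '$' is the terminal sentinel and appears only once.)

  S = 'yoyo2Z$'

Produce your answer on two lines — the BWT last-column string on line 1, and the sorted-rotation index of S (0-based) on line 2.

All 7 rotations (rotation i = S[i:]+S[:i]):
  rot[0] = yoyo2Z$
  rot[1] = oyo2Z$y
  rot[2] = yo2Z$yo
  rot[3] = o2Z$yoy
  rot[4] = 2Z$yoyo
  rot[5] = Z$yoyo2
  rot[6] = $yoyo2Z
Sorted (with $ < everything):
  sorted[0] = $yoyo2Z  (last char: 'Z')
  sorted[1] = 2Z$yoyo  (last char: 'o')
  sorted[2] = Z$yoyo2  (last char: '2')
  sorted[3] = o2Z$yoy  (last char: 'y')
  sorted[4] = oyo2Z$y  (last char: 'y')
  sorted[5] = yo2Z$yo  (last char: 'o')
  sorted[6] = yoyo2Z$  (last char: '$')
Last column: Zo2yyo$
Original string S is at sorted index 6

Answer: Zo2yyo$
6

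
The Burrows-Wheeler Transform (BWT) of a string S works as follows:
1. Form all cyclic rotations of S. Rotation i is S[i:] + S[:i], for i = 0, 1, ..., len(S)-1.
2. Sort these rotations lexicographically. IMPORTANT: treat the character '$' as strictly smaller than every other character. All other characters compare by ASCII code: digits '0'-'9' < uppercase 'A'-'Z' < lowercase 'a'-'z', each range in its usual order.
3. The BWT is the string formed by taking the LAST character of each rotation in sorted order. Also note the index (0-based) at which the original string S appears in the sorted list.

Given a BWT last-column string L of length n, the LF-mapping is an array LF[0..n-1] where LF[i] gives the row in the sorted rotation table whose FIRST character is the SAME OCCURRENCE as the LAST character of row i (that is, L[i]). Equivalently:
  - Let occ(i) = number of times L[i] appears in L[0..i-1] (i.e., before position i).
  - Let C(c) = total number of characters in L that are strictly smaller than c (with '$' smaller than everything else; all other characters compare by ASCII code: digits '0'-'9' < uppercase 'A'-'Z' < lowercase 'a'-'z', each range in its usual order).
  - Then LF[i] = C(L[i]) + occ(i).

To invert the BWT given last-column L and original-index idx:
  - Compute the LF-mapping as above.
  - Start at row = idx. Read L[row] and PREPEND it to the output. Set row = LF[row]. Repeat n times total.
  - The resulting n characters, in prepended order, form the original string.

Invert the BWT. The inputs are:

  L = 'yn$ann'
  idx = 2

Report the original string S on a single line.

Answer: nanny$

Derivation:
LF mapping: 5 2 0 1 3 4
Walk LF starting at row 2, prepending L[row]:
  step 1: row=2, L[2]='$', prepend. Next row=LF[2]=0
  step 2: row=0, L[0]='y', prepend. Next row=LF[0]=5
  step 3: row=5, L[5]='n', prepend. Next row=LF[5]=4
  step 4: row=4, L[4]='n', prepend. Next row=LF[4]=3
  step 5: row=3, L[3]='a', prepend. Next row=LF[3]=1
  step 6: row=1, L[1]='n', prepend. Next row=LF[1]=2
Reversed output: nanny$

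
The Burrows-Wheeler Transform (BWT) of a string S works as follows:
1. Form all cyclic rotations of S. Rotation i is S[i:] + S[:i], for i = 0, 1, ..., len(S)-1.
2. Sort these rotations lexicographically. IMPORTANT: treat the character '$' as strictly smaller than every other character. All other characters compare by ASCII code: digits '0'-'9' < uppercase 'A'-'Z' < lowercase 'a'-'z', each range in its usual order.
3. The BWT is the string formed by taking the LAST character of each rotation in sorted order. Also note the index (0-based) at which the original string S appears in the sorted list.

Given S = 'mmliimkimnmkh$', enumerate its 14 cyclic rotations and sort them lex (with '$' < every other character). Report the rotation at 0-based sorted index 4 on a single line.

Answer: imnmkh$mmliimk

Derivation:
All 14 rotations (rotation i = S[i:]+S[:i]):
  rot[0] = mmliimkimnmkh$
  rot[1] = mliimkimnmkh$m
  rot[2] = liimkimnmkh$mm
  rot[3] = iimkimnmkh$mml
  rot[4] = imkimnmkh$mmli
  rot[5] = mkimnmkh$mmlii
  rot[6] = kimnmkh$mmliim
  rot[7] = imnmkh$mmliimk
  rot[8] = mnmkh$mmliimki
  rot[9] = nmkh$mmliimkim
  rot[10] = mkh$mmliimkimn
  rot[11] = kh$mmliimkimnm
  rot[12] = h$mmliimkimnmk
  rot[13] = $mmliimkimnmkh
Sorted (with $ < everything):
  sorted[0] = $mmliimkimnmkh
  sorted[1] = h$mmliimkimnmk
  sorted[2] = iimkimnmkh$mml
  sorted[3] = imkimnmkh$mmli
  sorted[4] = imnmkh$mmliimk
  sorted[5] = kh$mmliimkimnm
  sorted[6] = kimnmkh$mmliim
  sorted[7] = liimkimnmkh$mm
  sorted[8] = mkh$mmliimkimn
  sorted[9] = mkimnmkh$mmlii
  sorted[10] = mliimkimnmkh$m
  sorted[11] = mmliimkimnmkh$
  sorted[12] = mnmkh$mmliimki
  sorted[13] = nmkh$mmliimkim
sorted[4] = imnmkh$mmliimk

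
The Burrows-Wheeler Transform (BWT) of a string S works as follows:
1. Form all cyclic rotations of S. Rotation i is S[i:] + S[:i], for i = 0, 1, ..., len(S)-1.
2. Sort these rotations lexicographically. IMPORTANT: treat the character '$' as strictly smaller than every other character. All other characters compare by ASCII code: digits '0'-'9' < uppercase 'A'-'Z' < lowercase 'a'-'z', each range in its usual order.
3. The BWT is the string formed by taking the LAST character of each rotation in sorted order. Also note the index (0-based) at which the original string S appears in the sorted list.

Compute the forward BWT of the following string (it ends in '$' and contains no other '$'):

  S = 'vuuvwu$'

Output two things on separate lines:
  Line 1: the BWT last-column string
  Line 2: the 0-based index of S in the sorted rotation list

All 7 rotations (rotation i = S[i:]+S[:i]):
  rot[0] = vuuvwu$
  rot[1] = uuvwu$v
  rot[2] = uvwu$vu
  rot[3] = vwu$vuu
  rot[4] = wu$vuuv
  rot[5] = u$vuuvw
  rot[6] = $vuuvwu
Sorted (with $ < everything):
  sorted[0] = $vuuvwu  (last char: 'u')
  sorted[1] = u$vuuvw  (last char: 'w')
  sorted[2] = uuvwu$v  (last char: 'v')
  sorted[3] = uvwu$vu  (last char: 'u')
  sorted[4] = vuuvwu$  (last char: '$')
  sorted[5] = vwu$vuu  (last char: 'u')
  sorted[6] = wu$vuuv  (last char: 'v')
Last column: uwvu$uv
Original string S is at sorted index 4

Answer: uwvu$uv
4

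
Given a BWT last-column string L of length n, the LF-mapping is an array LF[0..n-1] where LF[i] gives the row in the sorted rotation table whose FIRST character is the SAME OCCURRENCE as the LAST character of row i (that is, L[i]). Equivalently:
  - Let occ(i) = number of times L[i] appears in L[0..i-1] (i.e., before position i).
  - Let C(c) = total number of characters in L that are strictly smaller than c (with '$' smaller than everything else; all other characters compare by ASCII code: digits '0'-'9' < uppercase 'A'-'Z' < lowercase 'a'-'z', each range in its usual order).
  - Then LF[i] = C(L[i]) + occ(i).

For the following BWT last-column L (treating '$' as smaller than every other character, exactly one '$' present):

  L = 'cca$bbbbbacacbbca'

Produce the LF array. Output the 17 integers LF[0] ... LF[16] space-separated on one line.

Answer: 12 13 1 0 5 6 7 8 9 2 14 3 15 10 11 16 4

Derivation:
Char counts: '$':1, 'a':4, 'b':7, 'c':5
C (first-col start): C('$')=0, C('a')=1, C('b')=5, C('c')=12
L[0]='c': occ=0, LF[0]=C('c')+0=12+0=12
L[1]='c': occ=1, LF[1]=C('c')+1=12+1=13
L[2]='a': occ=0, LF[2]=C('a')+0=1+0=1
L[3]='$': occ=0, LF[3]=C('$')+0=0+0=0
L[4]='b': occ=0, LF[4]=C('b')+0=5+0=5
L[5]='b': occ=1, LF[5]=C('b')+1=5+1=6
L[6]='b': occ=2, LF[6]=C('b')+2=5+2=7
L[7]='b': occ=3, LF[7]=C('b')+3=5+3=8
L[8]='b': occ=4, LF[8]=C('b')+4=5+4=9
L[9]='a': occ=1, LF[9]=C('a')+1=1+1=2
L[10]='c': occ=2, LF[10]=C('c')+2=12+2=14
L[11]='a': occ=2, LF[11]=C('a')+2=1+2=3
L[12]='c': occ=3, LF[12]=C('c')+3=12+3=15
L[13]='b': occ=5, LF[13]=C('b')+5=5+5=10
L[14]='b': occ=6, LF[14]=C('b')+6=5+6=11
L[15]='c': occ=4, LF[15]=C('c')+4=12+4=16
L[16]='a': occ=3, LF[16]=C('a')+3=1+3=4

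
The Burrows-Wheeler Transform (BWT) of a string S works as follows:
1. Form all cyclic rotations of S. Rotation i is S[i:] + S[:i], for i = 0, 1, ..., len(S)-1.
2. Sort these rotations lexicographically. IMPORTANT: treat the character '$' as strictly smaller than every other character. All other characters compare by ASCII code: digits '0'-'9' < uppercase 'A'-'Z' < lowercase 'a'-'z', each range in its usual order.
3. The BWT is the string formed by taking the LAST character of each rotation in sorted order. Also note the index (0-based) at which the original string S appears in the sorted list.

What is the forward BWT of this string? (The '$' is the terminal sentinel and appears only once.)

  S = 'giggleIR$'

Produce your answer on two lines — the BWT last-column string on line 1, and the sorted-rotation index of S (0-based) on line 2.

Answer: ReIli$ggg
5

Derivation:
All 9 rotations (rotation i = S[i:]+S[:i]):
  rot[0] = giggleIR$
  rot[1] = iggleIR$g
  rot[2] = ggleIR$gi
  rot[3] = gleIR$gig
  rot[4] = leIR$gigg
  rot[5] = eIR$giggl
  rot[6] = IR$giggle
  rot[7] = R$giggleI
  rot[8] = $giggleIR
Sorted (with $ < everything):
  sorted[0] = $giggleIR  (last char: 'R')
  sorted[1] = IR$giggle  (last char: 'e')
  sorted[2] = R$giggleI  (last char: 'I')
  sorted[3] = eIR$giggl  (last char: 'l')
  sorted[4] = ggleIR$gi  (last char: 'i')
  sorted[5] = giggleIR$  (last char: '$')
  sorted[6] = gleIR$gig  (last char: 'g')
  sorted[7] = iggleIR$g  (last char: 'g')
  sorted[8] = leIR$gigg  (last char: 'g')
Last column: ReIli$ggg
Original string S is at sorted index 5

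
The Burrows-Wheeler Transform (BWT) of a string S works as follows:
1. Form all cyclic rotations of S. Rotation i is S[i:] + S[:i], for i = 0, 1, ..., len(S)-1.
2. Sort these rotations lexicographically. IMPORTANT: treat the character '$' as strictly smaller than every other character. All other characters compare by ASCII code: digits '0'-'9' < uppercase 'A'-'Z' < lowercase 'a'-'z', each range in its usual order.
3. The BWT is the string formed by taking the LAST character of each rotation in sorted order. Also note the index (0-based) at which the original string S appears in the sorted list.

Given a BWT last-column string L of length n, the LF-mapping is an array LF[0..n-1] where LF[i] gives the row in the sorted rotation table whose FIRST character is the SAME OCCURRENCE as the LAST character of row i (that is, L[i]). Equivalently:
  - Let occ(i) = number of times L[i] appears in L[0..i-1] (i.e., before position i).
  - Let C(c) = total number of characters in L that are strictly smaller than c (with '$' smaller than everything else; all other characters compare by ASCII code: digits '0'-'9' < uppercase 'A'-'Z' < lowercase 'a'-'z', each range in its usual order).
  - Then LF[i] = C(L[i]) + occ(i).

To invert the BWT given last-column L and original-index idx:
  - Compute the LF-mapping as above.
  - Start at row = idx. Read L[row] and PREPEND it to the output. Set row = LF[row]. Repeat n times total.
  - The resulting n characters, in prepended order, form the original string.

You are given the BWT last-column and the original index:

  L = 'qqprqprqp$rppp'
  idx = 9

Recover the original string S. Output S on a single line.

Answer: qprpqppprprqq$

Derivation:
LF mapping: 7 8 1 11 9 2 12 10 3 0 13 4 5 6
Walk LF starting at row 9, prepending L[row]:
  step 1: row=9, L[9]='$', prepend. Next row=LF[9]=0
  step 2: row=0, L[0]='q', prepend. Next row=LF[0]=7
  step 3: row=7, L[7]='q', prepend. Next row=LF[7]=10
  step 4: row=10, L[10]='r', prepend. Next row=LF[10]=13
  step 5: row=13, L[13]='p', prepend. Next row=LF[13]=6
  step 6: row=6, L[6]='r', prepend. Next row=LF[6]=12
  step 7: row=12, L[12]='p', prepend. Next row=LF[12]=5
  step 8: row=5, L[5]='p', prepend. Next row=LF[5]=2
  step 9: row=2, L[2]='p', prepend. Next row=LF[2]=1
  step 10: row=1, L[1]='q', prepend. Next row=LF[1]=8
  step 11: row=8, L[8]='p', prepend. Next row=LF[8]=3
  step 12: row=3, L[3]='r', prepend. Next row=LF[3]=11
  step 13: row=11, L[11]='p', prepend. Next row=LF[11]=4
  step 14: row=4, L[4]='q', prepend. Next row=LF[4]=9
Reversed output: qprpqppprprqq$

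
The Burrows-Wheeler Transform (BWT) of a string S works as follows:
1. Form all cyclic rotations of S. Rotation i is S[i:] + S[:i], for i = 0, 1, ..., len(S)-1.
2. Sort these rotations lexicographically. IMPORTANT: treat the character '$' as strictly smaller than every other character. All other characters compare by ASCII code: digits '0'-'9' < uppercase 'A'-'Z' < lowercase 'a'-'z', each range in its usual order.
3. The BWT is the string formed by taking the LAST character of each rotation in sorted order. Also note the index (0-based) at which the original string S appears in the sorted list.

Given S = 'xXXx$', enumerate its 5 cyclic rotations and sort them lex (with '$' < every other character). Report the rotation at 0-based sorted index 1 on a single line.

All 5 rotations (rotation i = S[i:]+S[:i]):
  rot[0] = xXXx$
  rot[1] = XXx$x
  rot[2] = Xx$xX
  rot[3] = x$xXX
  rot[4] = $xXXx
Sorted (with $ < everything):
  sorted[0] = $xXXx
  sorted[1] = XXx$x
  sorted[2] = Xx$xX
  sorted[3] = x$xXX
  sorted[4] = xXXx$
sorted[1] = XXx$x

Answer: XXx$x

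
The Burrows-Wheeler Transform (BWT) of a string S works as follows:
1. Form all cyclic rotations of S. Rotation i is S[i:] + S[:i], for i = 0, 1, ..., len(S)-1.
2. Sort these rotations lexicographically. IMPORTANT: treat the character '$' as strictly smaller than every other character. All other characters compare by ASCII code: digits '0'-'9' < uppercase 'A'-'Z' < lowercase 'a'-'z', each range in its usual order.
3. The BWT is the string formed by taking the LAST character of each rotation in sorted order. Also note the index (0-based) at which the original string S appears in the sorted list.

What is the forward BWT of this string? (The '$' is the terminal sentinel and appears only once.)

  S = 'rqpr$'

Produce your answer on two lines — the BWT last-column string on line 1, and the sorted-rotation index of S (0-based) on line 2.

All 5 rotations (rotation i = S[i:]+S[:i]):
  rot[0] = rqpr$
  rot[1] = qpr$r
  rot[2] = pr$rq
  rot[3] = r$rqp
  rot[4] = $rqpr
Sorted (with $ < everything):
  sorted[0] = $rqpr  (last char: 'r')
  sorted[1] = pr$rq  (last char: 'q')
  sorted[2] = qpr$r  (last char: 'r')
  sorted[3] = r$rqp  (last char: 'p')
  sorted[4] = rqpr$  (last char: '$')
Last column: rqrp$
Original string S is at sorted index 4

Answer: rqrp$
4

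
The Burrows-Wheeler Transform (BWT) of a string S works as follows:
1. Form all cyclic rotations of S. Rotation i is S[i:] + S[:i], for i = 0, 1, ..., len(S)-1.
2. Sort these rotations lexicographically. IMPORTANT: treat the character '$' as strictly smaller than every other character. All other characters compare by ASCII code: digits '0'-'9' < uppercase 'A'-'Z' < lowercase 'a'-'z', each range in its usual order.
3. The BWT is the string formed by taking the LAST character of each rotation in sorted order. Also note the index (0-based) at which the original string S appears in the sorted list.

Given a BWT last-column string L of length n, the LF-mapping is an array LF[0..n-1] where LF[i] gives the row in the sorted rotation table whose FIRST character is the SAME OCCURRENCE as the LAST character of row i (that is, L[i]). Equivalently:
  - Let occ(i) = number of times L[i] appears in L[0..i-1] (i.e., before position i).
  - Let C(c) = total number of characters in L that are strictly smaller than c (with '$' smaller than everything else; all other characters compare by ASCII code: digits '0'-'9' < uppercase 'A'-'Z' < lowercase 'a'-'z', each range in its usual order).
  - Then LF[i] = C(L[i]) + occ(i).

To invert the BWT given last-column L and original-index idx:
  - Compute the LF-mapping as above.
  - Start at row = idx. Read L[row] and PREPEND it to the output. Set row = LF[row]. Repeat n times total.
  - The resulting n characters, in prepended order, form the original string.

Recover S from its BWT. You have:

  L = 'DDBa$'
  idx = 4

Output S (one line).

Answer: aDBD$

Derivation:
LF mapping: 2 3 1 4 0
Walk LF starting at row 4, prepending L[row]:
  step 1: row=4, L[4]='$', prepend. Next row=LF[4]=0
  step 2: row=0, L[0]='D', prepend. Next row=LF[0]=2
  step 3: row=2, L[2]='B', prepend. Next row=LF[2]=1
  step 4: row=1, L[1]='D', prepend. Next row=LF[1]=3
  step 5: row=3, L[3]='a', prepend. Next row=LF[3]=4
Reversed output: aDBD$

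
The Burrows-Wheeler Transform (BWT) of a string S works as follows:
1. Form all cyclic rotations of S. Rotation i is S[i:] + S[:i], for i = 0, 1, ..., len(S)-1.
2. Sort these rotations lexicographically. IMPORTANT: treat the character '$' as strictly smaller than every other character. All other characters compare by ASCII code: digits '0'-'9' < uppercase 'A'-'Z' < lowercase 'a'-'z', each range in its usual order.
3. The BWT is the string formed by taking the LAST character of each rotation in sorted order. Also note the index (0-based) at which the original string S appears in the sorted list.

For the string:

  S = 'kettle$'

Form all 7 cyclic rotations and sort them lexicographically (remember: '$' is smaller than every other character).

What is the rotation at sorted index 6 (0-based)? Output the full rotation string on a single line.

All 7 rotations (rotation i = S[i:]+S[:i]):
  rot[0] = kettle$
  rot[1] = ettle$k
  rot[2] = ttle$ke
  rot[3] = tle$ket
  rot[4] = le$kett
  rot[5] = e$kettl
  rot[6] = $kettle
Sorted (with $ < everything):
  sorted[0] = $kettle
  sorted[1] = e$kettl
  sorted[2] = ettle$k
  sorted[3] = kettle$
  sorted[4] = le$kett
  sorted[5] = tle$ket
  sorted[6] = ttle$ke
sorted[6] = ttle$ke

Answer: ttle$ke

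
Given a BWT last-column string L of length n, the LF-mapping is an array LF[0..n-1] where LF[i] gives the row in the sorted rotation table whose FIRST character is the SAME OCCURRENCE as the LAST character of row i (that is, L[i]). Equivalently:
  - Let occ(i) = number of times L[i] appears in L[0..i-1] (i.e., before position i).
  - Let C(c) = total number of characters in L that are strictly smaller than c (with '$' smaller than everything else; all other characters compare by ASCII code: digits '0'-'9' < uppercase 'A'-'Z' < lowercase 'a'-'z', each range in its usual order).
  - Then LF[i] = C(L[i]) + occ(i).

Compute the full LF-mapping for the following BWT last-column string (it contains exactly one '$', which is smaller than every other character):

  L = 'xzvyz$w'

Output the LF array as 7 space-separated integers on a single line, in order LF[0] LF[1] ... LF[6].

Char counts: '$':1, 'v':1, 'w':1, 'x':1, 'y':1, 'z':2
C (first-col start): C('$')=0, C('v')=1, C('w')=2, C('x')=3, C('y')=4, C('z')=5
L[0]='x': occ=0, LF[0]=C('x')+0=3+0=3
L[1]='z': occ=0, LF[1]=C('z')+0=5+0=5
L[2]='v': occ=0, LF[2]=C('v')+0=1+0=1
L[3]='y': occ=0, LF[3]=C('y')+0=4+0=4
L[4]='z': occ=1, LF[4]=C('z')+1=5+1=6
L[5]='$': occ=0, LF[5]=C('$')+0=0+0=0
L[6]='w': occ=0, LF[6]=C('w')+0=2+0=2

Answer: 3 5 1 4 6 0 2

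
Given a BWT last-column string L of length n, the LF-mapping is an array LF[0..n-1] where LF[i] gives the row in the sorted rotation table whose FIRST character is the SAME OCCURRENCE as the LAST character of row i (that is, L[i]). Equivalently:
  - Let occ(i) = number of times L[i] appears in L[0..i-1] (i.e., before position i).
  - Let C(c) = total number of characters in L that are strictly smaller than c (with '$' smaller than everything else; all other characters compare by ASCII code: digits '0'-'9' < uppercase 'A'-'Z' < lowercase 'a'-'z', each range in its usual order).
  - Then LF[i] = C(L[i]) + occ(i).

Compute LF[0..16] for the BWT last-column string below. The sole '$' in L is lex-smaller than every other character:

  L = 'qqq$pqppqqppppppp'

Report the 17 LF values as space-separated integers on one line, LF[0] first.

Char counts: '$':1, 'p':10, 'q':6
C (first-col start): C('$')=0, C('p')=1, C('q')=11
L[0]='q': occ=0, LF[0]=C('q')+0=11+0=11
L[1]='q': occ=1, LF[1]=C('q')+1=11+1=12
L[2]='q': occ=2, LF[2]=C('q')+2=11+2=13
L[3]='$': occ=0, LF[3]=C('$')+0=0+0=0
L[4]='p': occ=0, LF[4]=C('p')+0=1+0=1
L[5]='q': occ=3, LF[5]=C('q')+3=11+3=14
L[6]='p': occ=1, LF[6]=C('p')+1=1+1=2
L[7]='p': occ=2, LF[7]=C('p')+2=1+2=3
L[8]='q': occ=4, LF[8]=C('q')+4=11+4=15
L[9]='q': occ=5, LF[9]=C('q')+5=11+5=16
L[10]='p': occ=3, LF[10]=C('p')+3=1+3=4
L[11]='p': occ=4, LF[11]=C('p')+4=1+4=5
L[12]='p': occ=5, LF[12]=C('p')+5=1+5=6
L[13]='p': occ=6, LF[13]=C('p')+6=1+6=7
L[14]='p': occ=7, LF[14]=C('p')+7=1+7=8
L[15]='p': occ=8, LF[15]=C('p')+8=1+8=9
L[16]='p': occ=9, LF[16]=C('p')+9=1+9=10

Answer: 11 12 13 0 1 14 2 3 15 16 4 5 6 7 8 9 10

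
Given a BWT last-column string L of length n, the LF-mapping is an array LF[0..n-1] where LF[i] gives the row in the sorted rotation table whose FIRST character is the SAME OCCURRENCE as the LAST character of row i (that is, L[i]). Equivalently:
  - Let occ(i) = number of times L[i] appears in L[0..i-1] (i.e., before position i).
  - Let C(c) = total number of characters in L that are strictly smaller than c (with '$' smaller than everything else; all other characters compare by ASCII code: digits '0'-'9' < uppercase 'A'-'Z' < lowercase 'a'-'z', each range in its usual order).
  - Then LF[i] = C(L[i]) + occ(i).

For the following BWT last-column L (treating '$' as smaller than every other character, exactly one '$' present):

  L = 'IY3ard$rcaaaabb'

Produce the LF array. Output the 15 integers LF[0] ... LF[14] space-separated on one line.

Answer: 2 3 1 4 13 12 0 14 11 5 6 7 8 9 10

Derivation:
Char counts: '$':1, '3':1, 'I':1, 'Y':1, 'a':5, 'b':2, 'c':1, 'd':1, 'r':2
C (first-col start): C('$')=0, C('3')=1, C('I')=2, C('Y')=3, C('a')=4, C('b')=9, C('c')=11, C('d')=12, C('r')=13
L[0]='I': occ=0, LF[0]=C('I')+0=2+0=2
L[1]='Y': occ=0, LF[1]=C('Y')+0=3+0=3
L[2]='3': occ=0, LF[2]=C('3')+0=1+0=1
L[3]='a': occ=0, LF[3]=C('a')+0=4+0=4
L[4]='r': occ=0, LF[4]=C('r')+0=13+0=13
L[5]='d': occ=0, LF[5]=C('d')+0=12+0=12
L[6]='$': occ=0, LF[6]=C('$')+0=0+0=0
L[7]='r': occ=1, LF[7]=C('r')+1=13+1=14
L[8]='c': occ=0, LF[8]=C('c')+0=11+0=11
L[9]='a': occ=1, LF[9]=C('a')+1=4+1=5
L[10]='a': occ=2, LF[10]=C('a')+2=4+2=6
L[11]='a': occ=3, LF[11]=C('a')+3=4+3=7
L[12]='a': occ=4, LF[12]=C('a')+4=4+4=8
L[13]='b': occ=0, LF[13]=C('b')+0=9+0=9
L[14]='b': occ=1, LF[14]=C('b')+1=9+1=10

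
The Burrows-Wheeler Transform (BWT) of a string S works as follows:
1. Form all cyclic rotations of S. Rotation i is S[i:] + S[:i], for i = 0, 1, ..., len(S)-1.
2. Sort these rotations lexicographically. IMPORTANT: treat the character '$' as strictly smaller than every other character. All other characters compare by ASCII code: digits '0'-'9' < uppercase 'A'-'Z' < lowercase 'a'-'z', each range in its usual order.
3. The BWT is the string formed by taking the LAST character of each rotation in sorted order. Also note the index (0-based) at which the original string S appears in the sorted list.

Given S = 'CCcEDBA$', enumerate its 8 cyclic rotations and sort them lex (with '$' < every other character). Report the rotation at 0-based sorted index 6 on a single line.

Answer: EDBA$CCc

Derivation:
All 8 rotations (rotation i = S[i:]+S[:i]):
  rot[0] = CCcEDBA$
  rot[1] = CcEDBA$C
  rot[2] = cEDBA$CC
  rot[3] = EDBA$CCc
  rot[4] = DBA$CCcE
  rot[5] = BA$CCcED
  rot[6] = A$CCcEDB
  rot[7] = $CCcEDBA
Sorted (with $ < everything):
  sorted[0] = $CCcEDBA
  sorted[1] = A$CCcEDB
  sorted[2] = BA$CCcED
  sorted[3] = CCcEDBA$
  sorted[4] = CcEDBA$C
  sorted[5] = DBA$CCcE
  sorted[6] = EDBA$CCc
  sorted[7] = cEDBA$CC
sorted[6] = EDBA$CCc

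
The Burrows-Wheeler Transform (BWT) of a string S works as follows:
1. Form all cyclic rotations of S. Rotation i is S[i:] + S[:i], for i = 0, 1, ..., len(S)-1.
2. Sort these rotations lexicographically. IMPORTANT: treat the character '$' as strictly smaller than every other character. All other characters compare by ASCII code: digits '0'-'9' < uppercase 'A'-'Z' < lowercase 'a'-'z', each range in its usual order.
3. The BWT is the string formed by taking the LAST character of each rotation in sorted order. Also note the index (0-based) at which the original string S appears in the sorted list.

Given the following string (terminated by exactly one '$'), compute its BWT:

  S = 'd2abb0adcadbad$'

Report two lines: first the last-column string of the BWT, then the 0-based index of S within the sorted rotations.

Answer: dbd2bc0bdada$aa
12

Derivation:
All 15 rotations (rotation i = S[i:]+S[:i]):
  rot[0] = d2abb0adcadbad$
  rot[1] = 2abb0adcadbad$d
  rot[2] = abb0adcadbad$d2
  rot[3] = bb0adcadbad$d2a
  rot[4] = b0adcadbad$d2ab
  rot[5] = 0adcadbad$d2abb
  rot[6] = adcadbad$d2abb0
  rot[7] = dcadbad$d2abb0a
  rot[8] = cadbad$d2abb0ad
  rot[9] = adbad$d2abb0adc
  rot[10] = dbad$d2abb0adca
  rot[11] = bad$d2abb0adcad
  rot[12] = ad$d2abb0adcadb
  rot[13] = d$d2abb0adcadba
  rot[14] = $d2abb0adcadbad
Sorted (with $ < everything):
  sorted[0] = $d2abb0adcadbad  (last char: 'd')
  sorted[1] = 0adcadbad$d2abb  (last char: 'b')
  sorted[2] = 2abb0adcadbad$d  (last char: 'd')
  sorted[3] = abb0adcadbad$d2  (last char: '2')
  sorted[4] = ad$d2abb0adcadb  (last char: 'b')
  sorted[5] = adbad$d2abb0adc  (last char: 'c')
  sorted[6] = adcadbad$d2abb0  (last char: '0')
  sorted[7] = b0adcadbad$d2ab  (last char: 'b')
  sorted[8] = bad$d2abb0adcad  (last char: 'd')
  sorted[9] = bb0adcadbad$d2a  (last char: 'a')
  sorted[10] = cadbad$d2abb0ad  (last char: 'd')
  sorted[11] = d$d2abb0adcadba  (last char: 'a')
  sorted[12] = d2abb0adcadbad$  (last char: '$')
  sorted[13] = dbad$d2abb0adca  (last char: 'a')
  sorted[14] = dcadbad$d2abb0a  (last char: 'a')
Last column: dbd2bc0bdada$aa
Original string S is at sorted index 12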